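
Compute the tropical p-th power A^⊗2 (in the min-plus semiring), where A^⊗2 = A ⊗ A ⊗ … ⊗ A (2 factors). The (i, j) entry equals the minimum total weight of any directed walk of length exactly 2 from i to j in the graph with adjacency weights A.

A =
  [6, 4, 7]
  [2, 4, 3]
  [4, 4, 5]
A^⊗2 =
  [6, 8, 7]
  [6, 6, 7]
  [6, 8, 7]

Each entry (A^⊗2)_ij equals the minimum over all length-2 walks i = v_0 → v_1 → … → v_2 = j of Σ_t A[v_t][v_{t+1}]. For example, for (i, j) = (0, 2) we minimise over 3 possible intermediate vertex sequences; the minimum is 7, attained along the walk 0 → 1 → 2.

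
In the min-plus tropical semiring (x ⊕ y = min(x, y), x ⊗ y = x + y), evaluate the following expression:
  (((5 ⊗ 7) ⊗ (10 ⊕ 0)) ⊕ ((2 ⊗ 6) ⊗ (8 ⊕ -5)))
(((5 ⊗ 7) ⊗ (10 ⊕ 0)) ⊕ ((2 ⊗ 6) ⊗ (8 ⊕ -5))) = 3

Expand innermost to outermost. Recall ⊕ takes the minimum of its arguments and ⊗ takes their sum. Working out the expression (((5 ⊗ 7) ⊗ (10 ⊕ 0)) ⊕ ((2 ⊗ 6) ⊗ (8 ⊕ -5))) gives 3.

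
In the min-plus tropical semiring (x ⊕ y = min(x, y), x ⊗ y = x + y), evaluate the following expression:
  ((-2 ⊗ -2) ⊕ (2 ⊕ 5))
((-2 ⊗ -2) ⊕ (2 ⊕ 5)) = -4

Expand innermost to outermost. Recall ⊕ takes the minimum of its arguments and ⊗ takes their sum. Working out the expression ((-2 ⊗ -2) ⊕ (2 ⊕ 5)) gives -4.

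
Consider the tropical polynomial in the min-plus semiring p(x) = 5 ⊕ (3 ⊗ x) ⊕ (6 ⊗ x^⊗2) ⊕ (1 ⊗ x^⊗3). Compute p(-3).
p(-3) = -8

A tropical monomial a ⊗ x^⊗i evaluates to a + i · x. Evaluating each term at x = -3:
  Term 0 contributes 5 + 0 · -3 = 5
  Term 1 contributes 3 + 1 · -3 = 0
  Term 2 contributes 6 + 2 · -3 = 0
  Term 3 contributes 1 + 3 · -3 = -8
p(-3) = ⊕ of these = min[5, 0, 0, -8] = -8.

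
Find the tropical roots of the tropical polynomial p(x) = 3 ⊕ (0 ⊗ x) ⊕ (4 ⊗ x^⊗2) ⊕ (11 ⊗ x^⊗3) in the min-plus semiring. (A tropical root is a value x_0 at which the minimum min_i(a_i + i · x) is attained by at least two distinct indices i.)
Roots: {-7, -4, 3}

Each tropical root is a break point of the lower envelope of the lines y = a_i + i · x (there are 4 lines, with slopes 0, 1, ..., 3). Only the lines that attain the minimum somewhere contribute to roots; other lines are dominated. Here the surviving (envelope) indices are i = 3, i = 2, i = 1, i = 0.
Intersections between consecutive envelope lines give the roots: for adjacent envelope indices i < j the intersection is x = (a_i − a_j) / (j − i). Reading off the sorted break points: {-7, -4, 3}.
Verification: at each break x_0, at least two indices attain the minimum of min_i(a_i + i · x_0).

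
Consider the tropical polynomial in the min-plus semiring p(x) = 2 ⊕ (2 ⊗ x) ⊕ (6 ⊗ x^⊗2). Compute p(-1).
p(-1) = 1

A tropical monomial a ⊗ x^⊗i evaluates to a + i · x. Evaluating each term at x = -1:
  Term 0 contributes 2 + 0 · -1 = 2
  Term 1 contributes 2 + 1 · -1 = 1
  Term 2 contributes 6 + 2 · -1 = 4
p(-1) = ⊕ of these = min[2, 1, 4] = 1.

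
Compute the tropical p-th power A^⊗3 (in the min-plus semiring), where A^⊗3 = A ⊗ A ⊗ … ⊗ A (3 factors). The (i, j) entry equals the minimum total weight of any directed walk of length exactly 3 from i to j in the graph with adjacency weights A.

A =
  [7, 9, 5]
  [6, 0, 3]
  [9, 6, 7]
A^⊗3 =
  [15, 9, 12]
  [6, 0, 3]
  [12, 6, 9]

Each entry (A^⊗3)_ij equals the minimum over all length-3 walks i = v_0 → v_1 → … → v_3 = j of Σ_t A[v_t][v_{t+1}]. For example, for (i, j) = (0, 2) we minimise over 9 possible intermediate vertex sequences; the minimum is 12, attained along the walk 0 → 1 → 1 → 2.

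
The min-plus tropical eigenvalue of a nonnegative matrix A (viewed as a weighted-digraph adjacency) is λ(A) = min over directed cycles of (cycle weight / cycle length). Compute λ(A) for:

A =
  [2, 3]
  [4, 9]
λ(A) = 2

Enumerate directed cycles and compute their means (weight / length). Sample:
  cycle 0 → 0: weight = 2, length = 1, mean = 2/1 ≈ 2.000
  cycle 1 → 1: weight = 9, length = 1, mean = 9/1 ≈ 9.000
  cycle 0 → 1 → 0: weight = 7, length = 2, mean = 7/2 ≈ 3.500
  cycle 1 → 0 → 1: weight = 7, length = 2, mean = 7/2 ≈ 3.500
Minimum mean = 2.000, attained e.g. along the cycle 0 → 0 with weight 2 and length 1. So λ(A) = 2/1 = 2.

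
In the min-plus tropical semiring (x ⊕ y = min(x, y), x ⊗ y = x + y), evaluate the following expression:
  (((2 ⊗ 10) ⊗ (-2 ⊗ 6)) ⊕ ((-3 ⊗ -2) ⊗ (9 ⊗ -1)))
(((2 ⊗ 10) ⊗ (-2 ⊗ 6)) ⊕ ((-3 ⊗ -2) ⊗ (9 ⊗ -1))) = 3

Expand innermost to outermost. Recall ⊕ takes the minimum of its arguments and ⊗ takes their sum. Working out the expression (((2 ⊗ 10) ⊗ (-2 ⊗ 6)) ⊕ ((-3 ⊗ -2) ⊗ (9 ⊗ -1))) gives 3.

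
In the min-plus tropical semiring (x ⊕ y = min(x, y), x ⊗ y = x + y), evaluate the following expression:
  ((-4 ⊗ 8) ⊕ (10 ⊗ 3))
((-4 ⊗ 8) ⊕ (10 ⊗ 3)) = 4

Expand innermost to outermost. Recall ⊕ takes the minimum of its arguments and ⊗ takes their sum. Working out the expression ((-4 ⊗ 8) ⊕ (10 ⊗ 3)) gives 4.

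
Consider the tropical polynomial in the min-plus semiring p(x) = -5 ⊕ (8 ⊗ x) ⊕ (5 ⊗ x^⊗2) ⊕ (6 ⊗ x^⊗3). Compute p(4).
p(4) = -5

A tropical monomial a ⊗ x^⊗i evaluates to a + i · x. Evaluating each term at x = 4:
  Term 0 contributes -5 + 0 · 4 = -5
  Term 1 contributes 8 + 1 · 4 = 12
  Term 2 contributes 5 + 2 · 4 = 13
  Term 3 contributes 6 + 3 · 4 = 18
p(4) = ⊕ of these = min[-5, 12, 13, 18] = -5.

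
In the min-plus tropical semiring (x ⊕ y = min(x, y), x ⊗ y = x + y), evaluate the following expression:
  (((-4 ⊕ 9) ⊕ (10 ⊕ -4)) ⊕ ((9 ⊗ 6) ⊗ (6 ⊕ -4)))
(((-4 ⊕ 9) ⊕ (10 ⊕ -4)) ⊕ ((9 ⊗ 6) ⊗ (6 ⊕ -4))) = -4

Expand innermost to outermost. Recall ⊕ takes the minimum of its arguments and ⊗ takes their sum. Working out the expression (((-4 ⊕ 9) ⊕ (10 ⊕ -4)) ⊕ ((9 ⊗ 6) ⊗ (6 ⊕ -4))) gives -4.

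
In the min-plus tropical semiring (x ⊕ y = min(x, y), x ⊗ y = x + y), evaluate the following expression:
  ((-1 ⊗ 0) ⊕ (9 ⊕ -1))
((-1 ⊗ 0) ⊕ (9 ⊕ -1)) = -1

Expand innermost to outermost. Recall ⊕ takes the minimum of its arguments and ⊗ takes their sum. Working out the expression ((-1 ⊗ 0) ⊕ (9 ⊕ -1)) gives -1.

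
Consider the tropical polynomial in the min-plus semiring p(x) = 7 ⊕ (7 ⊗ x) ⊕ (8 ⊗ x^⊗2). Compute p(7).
p(7) = 7

A tropical monomial a ⊗ x^⊗i evaluates to a + i · x. Evaluating each term at x = 7:
  Term 0 contributes 7 + 0 · 7 = 7
  Term 1 contributes 7 + 1 · 7 = 14
  Term 2 contributes 8 + 2 · 7 = 22
p(7) = ⊕ of these = min[7, 14, 22] = 7.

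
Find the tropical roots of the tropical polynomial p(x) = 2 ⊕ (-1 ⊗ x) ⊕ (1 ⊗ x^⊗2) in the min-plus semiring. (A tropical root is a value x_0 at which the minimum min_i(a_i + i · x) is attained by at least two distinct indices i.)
Roots: {-2, 3}

Each tropical root is a break point of the lower envelope of the lines y = a_i + i · x (there are 3 lines, with slopes 0, 1, ..., 2). Only the lines that attain the minimum somewhere contribute to roots; other lines are dominated. Here the surviving (envelope) indices are i = 2, i = 1, i = 0.
Intersections between consecutive envelope lines give the roots: for adjacent envelope indices i < j the intersection is x = (a_i − a_j) / (j − i). Reading off the sorted break points: {-2, 3}.
Verification: at each break x_0, at least two indices attain the minimum of min_i(a_i + i · x_0).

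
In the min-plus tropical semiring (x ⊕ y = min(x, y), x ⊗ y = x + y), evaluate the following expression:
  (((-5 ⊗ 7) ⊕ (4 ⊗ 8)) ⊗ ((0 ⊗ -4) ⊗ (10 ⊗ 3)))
(((-5 ⊗ 7) ⊕ (4 ⊗ 8)) ⊗ ((0 ⊗ -4) ⊗ (10 ⊗ 3))) = 11

Expand innermost to outermost. Recall ⊕ takes the minimum of its arguments and ⊗ takes their sum. Working out the expression (((-5 ⊗ 7) ⊕ (4 ⊗ 8)) ⊗ ((0 ⊗ -4) ⊗ (10 ⊗ 3))) gives 11.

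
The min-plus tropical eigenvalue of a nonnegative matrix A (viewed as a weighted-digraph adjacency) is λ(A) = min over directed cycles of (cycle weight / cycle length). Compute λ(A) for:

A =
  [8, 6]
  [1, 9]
λ(A) = 7/2

Enumerate directed cycles and compute their means (weight / length). Sample:
  cycle 0 → 0: weight = 8, length = 1, mean = 8/1 ≈ 8.000
  cycle 1 → 1: weight = 9, length = 1, mean = 9/1 ≈ 9.000
  cycle 0 → 1 → 0: weight = 7, length = 2, mean = 7/2 ≈ 3.500
  cycle 1 → 0 → 1: weight = 7, length = 2, mean = 7/2 ≈ 3.500
Minimum mean = 3.500, attained e.g. along the cycle 0 → 1 → 0 with weight 7 and length 2. So λ(A) = 7/2 = 7/2.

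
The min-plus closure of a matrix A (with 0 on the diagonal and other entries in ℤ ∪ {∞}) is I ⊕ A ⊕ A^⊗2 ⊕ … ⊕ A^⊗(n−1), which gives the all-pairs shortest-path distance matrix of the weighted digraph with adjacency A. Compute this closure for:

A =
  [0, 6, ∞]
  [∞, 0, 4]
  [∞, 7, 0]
Closure =
  [0, 6, 10]
  [∞, 0, 4]
  [∞, 7, 0]

This is the Floyd-Warshall all-pairs shortest-path computation. For each intermediate vertex k = 0, 1, …, 2, update dist[i][j] ← min(dist[i][j], dist[i][k] + dist[k][j]). The final matrix gives, for each (i, j), the minimum total weight of any directed path from i to j (possibly empty when i = j).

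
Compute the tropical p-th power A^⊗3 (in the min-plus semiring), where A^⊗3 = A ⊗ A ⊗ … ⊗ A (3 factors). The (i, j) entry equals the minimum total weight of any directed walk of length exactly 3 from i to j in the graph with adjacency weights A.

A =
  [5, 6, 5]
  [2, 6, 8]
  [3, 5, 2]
A^⊗3 =
  [10, 12, 9]
  [10, 12, 9]
  [7, 9, 6]

Each entry (A^⊗3)_ij equals the minimum over all length-3 walks i = v_0 → v_1 → … → v_3 = j of Σ_t A[v_t][v_{t+1}]. For example, for (i, j) = (0, 2) we minimise over 9 possible intermediate vertex sequences; the minimum is 9, attained along the walk 0 → 2 → 2 → 2.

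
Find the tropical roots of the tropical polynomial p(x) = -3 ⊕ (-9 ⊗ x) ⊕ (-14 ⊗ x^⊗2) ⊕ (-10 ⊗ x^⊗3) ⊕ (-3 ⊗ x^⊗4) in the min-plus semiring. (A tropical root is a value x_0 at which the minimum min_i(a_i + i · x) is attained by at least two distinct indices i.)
Roots: {-7, -4, 5, 6}

Each tropical root is a break point of the lower envelope of the lines y = a_i + i · x (there are 5 lines, with slopes 0, 1, ..., 4). Only the lines that attain the minimum somewhere contribute to roots; other lines are dominated. Here the surviving (envelope) indices are i = 4, i = 3, i = 2, i = 1, i = 0.
Intersections between consecutive envelope lines give the roots: for adjacent envelope indices i < j the intersection is x = (a_i − a_j) / (j − i). Reading off the sorted break points: {-7, -4, 5, 6}.
Verification: at each break x_0, at least two indices attain the minimum of min_i(a_i + i · x_0).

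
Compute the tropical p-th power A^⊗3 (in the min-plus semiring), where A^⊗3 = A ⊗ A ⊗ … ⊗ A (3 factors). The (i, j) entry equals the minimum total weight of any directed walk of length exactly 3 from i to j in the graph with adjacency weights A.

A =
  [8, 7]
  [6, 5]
A^⊗3 =
  [18, 17]
  [16, 15]

Each entry (A^⊗3)_ij equals the minimum over all length-3 walks i = v_0 → v_1 → … → v_3 = j of Σ_t A[v_t][v_{t+1}]. For example, for (i, j) = (0, 1) we minimise over 4 possible intermediate vertex sequences; the minimum is 17, attained along the walk 0 → 1 → 1 → 1.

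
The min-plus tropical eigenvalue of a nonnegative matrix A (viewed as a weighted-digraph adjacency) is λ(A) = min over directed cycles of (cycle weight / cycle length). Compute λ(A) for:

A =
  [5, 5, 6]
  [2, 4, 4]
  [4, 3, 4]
λ(A) = 7/2

Enumerate directed cycles and compute their means (weight / length). Sample:
  cycle 0 → 0: weight = 5, length = 1, mean = 5/1 ≈ 5.000
  cycle 1 → 1: weight = 4, length = 1, mean = 4/1 ≈ 4.000
  cycle 2 → 2: weight = 4, length = 1, mean = 4/1 ≈ 4.000
  cycle 0 → 1 → 0: weight = 7, length = 2, mean = 7/2 ≈ 3.500
  cycle 0 → 2 → 0: weight = 10, length = 2, mean = 10/2 ≈ 5.000
  cycle 1 → 0 → 1: weight = 7, length = 2, mean = 7/2 ≈ 3.500
Minimum mean = 3.500, attained e.g. along the cycle 0 → 1 → 0 with weight 7 and length 2. So λ(A) = 7/2 = 7/2.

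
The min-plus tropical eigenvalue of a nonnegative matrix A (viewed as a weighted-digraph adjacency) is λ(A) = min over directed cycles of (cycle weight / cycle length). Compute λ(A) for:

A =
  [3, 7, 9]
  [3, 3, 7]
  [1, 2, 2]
λ(A) = 2

Enumerate directed cycles and compute their means (weight / length). Sample:
  cycle 0 → 0: weight = 3, length = 1, mean = 3/1 ≈ 3.000
  cycle 1 → 1: weight = 3, length = 1, mean = 3/1 ≈ 3.000
  cycle 2 → 2: weight = 2, length = 1, mean = 2/1 ≈ 2.000
  cycle 0 → 1 → 0: weight = 10, length = 2, mean = 10/2 ≈ 5.000
  cycle 0 → 2 → 0: weight = 10, length = 2, mean = 10/2 ≈ 5.000
  cycle 1 → 0 → 1: weight = 10, length = 2, mean = 10/2 ≈ 5.000
Minimum mean = 2.000, attained e.g. along the cycle 2 → 2 with weight 2 and length 1. So λ(A) = 2/1 = 2.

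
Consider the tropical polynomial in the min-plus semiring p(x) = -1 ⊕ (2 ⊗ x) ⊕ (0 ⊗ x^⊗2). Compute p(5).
p(5) = -1

A tropical monomial a ⊗ x^⊗i evaluates to a + i · x. Evaluating each term at x = 5:
  Term 0 contributes -1 + 0 · 5 = -1
  Term 1 contributes 2 + 1 · 5 = 7
  Term 2 contributes 0 + 2 · 5 = 10
p(5) = ⊕ of these = min[-1, 7, 10] = -1.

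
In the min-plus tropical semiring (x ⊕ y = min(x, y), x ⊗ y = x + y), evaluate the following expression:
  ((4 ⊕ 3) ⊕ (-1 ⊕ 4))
((4 ⊕ 3) ⊕ (-1 ⊕ 4)) = -1

Expand innermost to outermost. Recall ⊕ takes the minimum of its arguments and ⊗ takes their sum. Working out the expression ((4 ⊕ 3) ⊕ (-1 ⊕ 4)) gives -1.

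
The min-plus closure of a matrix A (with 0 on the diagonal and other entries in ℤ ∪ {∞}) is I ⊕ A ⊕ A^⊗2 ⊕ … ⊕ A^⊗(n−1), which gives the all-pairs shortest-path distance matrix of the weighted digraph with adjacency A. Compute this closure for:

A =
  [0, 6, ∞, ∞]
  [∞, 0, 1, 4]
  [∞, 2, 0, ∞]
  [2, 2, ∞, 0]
Closure =
  [0, 6, 7, 10]
  [6, 0, 1, 4]
  [8, 2, 0, 6]
  [2, 2, 3, 0]

This is the Floyd-Warshall all-pairs shortest-path computation. For each intermediate vertex k = 0, 1, …, 3, update dist[i][j] ← min(dist[i][j], dist[i][k] + dist[k][j]). The final matrix gives, for each (i, j), the minimum total weight of any directed path from i to j (possibly empty when i = j).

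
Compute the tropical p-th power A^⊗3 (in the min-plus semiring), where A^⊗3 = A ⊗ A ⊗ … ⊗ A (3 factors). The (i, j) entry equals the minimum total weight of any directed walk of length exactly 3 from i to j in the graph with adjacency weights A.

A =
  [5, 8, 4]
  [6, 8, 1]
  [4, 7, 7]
A^⊗3 =
  [13, 16, 12]
  [10, 13, 9]
  [12, 15, 13]

Each entry (A^⊗3)_ij equals the minimum over all length-3 walks i = v_0 → v_1 → … → v_3 = j of Σ_t A[v_t][v_{t+1}]. For example, for (i, j) = (0, 2) we minimise over 9 possible intermediate vertex sequences; the minimum is 12, attained along the walk 0 → 2 → 0 → 2.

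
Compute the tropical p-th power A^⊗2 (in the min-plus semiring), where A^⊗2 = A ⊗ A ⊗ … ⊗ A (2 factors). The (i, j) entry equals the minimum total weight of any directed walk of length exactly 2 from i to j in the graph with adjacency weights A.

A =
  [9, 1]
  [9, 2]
A^⊗2 =
  [10, 3]
  [11, 4]

Each entry (A^⊗2)_ij equals the minimum over all length-2 walks i = v_0 → v_1 → … → v_2 = j of Σ_t A[v_t][v_{t+1}]. For example, for (i, j) = (0, 1) we minimise over 2 possible intermediate vertex sequences; the minimum is 3, attained along the walk 0 → 1 → 1.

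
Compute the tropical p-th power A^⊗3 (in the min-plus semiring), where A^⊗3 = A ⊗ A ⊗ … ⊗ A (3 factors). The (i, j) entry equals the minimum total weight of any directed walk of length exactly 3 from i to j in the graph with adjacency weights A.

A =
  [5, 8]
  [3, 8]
A^⊗3 =
  [15, 18]
  [13, 16]

Each entry (A^⊗3)_ij equals the minimum over all length-3 walks i = v_0 → v_1 → … → v_3 = j of Σ_t A[v_t][v_{t+1}]. For example, for (i, j) = (0, 1) we minimise over 4 possible intermediate vertex sequences; the minimum is 18, attained along the walk 0 → 0 → 0 → 1.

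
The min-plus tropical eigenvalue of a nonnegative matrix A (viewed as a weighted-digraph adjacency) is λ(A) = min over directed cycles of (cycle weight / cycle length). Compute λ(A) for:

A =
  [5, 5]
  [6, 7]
λ(A) = 5

Enumerate directed cycles and compute their means (weight / length). Sample:
  cycle 0 → 0: weight = 5, length = 1, mean = 5/1 ≈ 5.000
  cycle 1 → 1: weight = 7, length = 1, mean = 7/1 ≈ 7.000
  cycle 0 → 1 → 0: weight = 11, length = 2, mean = 11/2 ≈ 5.500
  cycle 1 → 0 → 1: weight = 11, length = 2, mean = 11/2 ≈ 5.500
Minimum mean = 5.000, attained e.g. along the cycle 0 → 0 with weight 5 and length 1. So λ(A) = 5/1 = 5.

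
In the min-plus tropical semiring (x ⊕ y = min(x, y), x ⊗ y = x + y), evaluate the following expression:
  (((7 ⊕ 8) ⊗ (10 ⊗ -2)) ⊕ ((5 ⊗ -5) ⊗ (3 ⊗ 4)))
(((7 ⊕ 8) ⊗ (10 ⊗ -2)) ⊕ ((5 ⊗ -5) ⊗ (3 ⊗ 4))) = 7

Expand innermost to outermost. Recall ⊕ takes the minimum of its arguments and ⊗ takes their sum. Working out the expression (((7 ⊕ 8) ⊗ (10 ⊗ -2)) ⊕ ((5 ⊗ -5) ⊗ (3 ⊗ 4))) gives 7.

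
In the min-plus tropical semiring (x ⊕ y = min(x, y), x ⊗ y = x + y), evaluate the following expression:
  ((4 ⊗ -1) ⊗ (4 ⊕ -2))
((4 ⊗ -1) ⊗ (4 ⊕ -2)) = 1

Expand innermost to outermost. Recall ⊕ takes the minimum of its arguments and ⊗ takes their sum. Working out the expression ((4 ⊗ -1) ⊗ (4 ⊕ -2)) gives 1.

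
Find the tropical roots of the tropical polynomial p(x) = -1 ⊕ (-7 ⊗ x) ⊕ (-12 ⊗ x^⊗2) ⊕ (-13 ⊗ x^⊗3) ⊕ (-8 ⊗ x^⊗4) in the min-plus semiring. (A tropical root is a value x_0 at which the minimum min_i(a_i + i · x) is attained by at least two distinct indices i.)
Roots: {-5, 1, 5, 6}

Each tropical root is a break point of the lower envelope of the lines y = a_i + i · x (there are 5 lines, with slopes 0, 1, ..., 4). Only the lines that attain the minimum somewhere contribute to roots; other lines are dominated. Here the surviving (envelope) indices are i = 4, i = 3, i = 2, i = 1, i = 0.
Intersections between consecutive envelope lines give the roots: for adjacent envelope indices i < j the intersection is x = (a_i − a_j) / (j − i). Reading off the sorted break points: {-5, 1, 5, 6}.
Verification: at each break x_0, at least two indices attain the minimum of min_i(a_i + i · x_0).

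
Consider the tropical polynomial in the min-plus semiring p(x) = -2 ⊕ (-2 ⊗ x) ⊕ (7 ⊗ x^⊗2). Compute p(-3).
p(-3) = -5

A tropical monomial a ⊗ x^⊗i evaluates to a + i · x. Evaluating each term at x = -3:
  Term 0 contributes -2 + 0 · -3 = -2
  Term 1 contributes -2 + 1 · -3 = -5
  Term 2 contributes 7 + 2 · -3 = 1
p(-3) = ⊕ of these = min[-2, -5, 1] = -5.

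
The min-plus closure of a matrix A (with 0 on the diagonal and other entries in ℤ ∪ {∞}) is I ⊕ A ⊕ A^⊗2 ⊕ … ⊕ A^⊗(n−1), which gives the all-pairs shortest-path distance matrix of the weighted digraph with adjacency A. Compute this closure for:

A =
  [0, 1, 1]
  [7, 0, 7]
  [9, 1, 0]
Closure =
  [0, 1, 1]
  [7, 0, 7]
  [8, 1, 0]

This is the Floyd-Warshall all-pairs shortest-path computation. For each intermediate vertex k = 0, 1, …, 2, update dist[i][j] ← min(dist[i][j], dist[i][k] + dist[k][j]). The final matrix gives, for each (i, j), the minimum total weight of any directed path from i to j (possibly empty when i = j).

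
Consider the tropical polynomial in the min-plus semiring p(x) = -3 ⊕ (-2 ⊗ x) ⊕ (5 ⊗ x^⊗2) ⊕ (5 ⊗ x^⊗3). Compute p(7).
p(7) = -3

A tropical monomial a ⊗ x^⊗i evaluates to a + i · x. Evaluating each term at x = 7:
  Term 0 contributes -3 + 0 · 7 = -3
  Term 1 contributes -2 + 1 · 7 = 5
  Term 2 contributes 5 + 2 · 7 = 19
  Term 3 contributes 5 + 3 · 7 = 26
p(7) = ⊕ of these = min[-3, 5, 19, 26] = -3.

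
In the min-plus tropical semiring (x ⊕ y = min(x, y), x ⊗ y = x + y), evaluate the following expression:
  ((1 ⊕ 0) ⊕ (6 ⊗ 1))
((1 ⊕ 0) ⊕ (6 ⊗ 1)) = 0

Expand innermost to outermost. Recall ⊕ takes the minimum of its arguments and ⊗ takes their sum. Working out the expression ((1 ⊕ 0) ⊕ (6 ⊗ 1)) gives 0.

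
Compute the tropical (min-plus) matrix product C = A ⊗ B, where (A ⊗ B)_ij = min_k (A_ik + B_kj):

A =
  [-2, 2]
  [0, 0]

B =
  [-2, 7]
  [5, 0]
A ⊗ B =
  [-4, 2]
  [-2, 0]

Apply the min-plus product entry-by-entry:
  C[0][0] = min over k of (A[0][0] + B[0][0] = -2 + -2 = -4, A[0][1] + B[1][0] = 2 + 5 = 7) = -4 (attained at k = 0)
  C[0][1] = min over k of (A[0][0] + B[0][1] = -2 + 7 = 5, A[0][1] + B[1][1] = 2 + 0 = 2) = 2 (attained at k = 1)
  C[1][0] = min over k of (A[1][0] + B[0][0] = 0 + -2 = -2, A[1][1] + B[1][0] = 0 + 5 = 5) = -2 (attained at k = 0)
  C[1][1] = min over k of (A[1][0] + B[0][1] = 0 + 7 = 7, A[1][1] + B[1][1] = 0 + 0 = 0) = 0 (attained at k = 1)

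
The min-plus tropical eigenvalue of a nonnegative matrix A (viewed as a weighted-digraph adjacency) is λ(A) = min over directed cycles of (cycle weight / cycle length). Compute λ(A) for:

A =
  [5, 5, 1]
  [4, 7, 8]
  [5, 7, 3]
λ(A) = 3

Enumerate directed cycles and compute their means (weight / length). Sample:
  cycle 0 → 0: weight = 5, length = 1, mean = 5/1 ≈ 5.000
  cycle 1 → 1: weight = 7, length = 1, mean = 7/1 ≈ 7.000
  cycle 2 → 2: weight = 3, length = 1, mean = 3/1 ≈ 3.000
  cycle 0 → 1 → 0: weight = 9, length = 2, mean = 9/2 ≈ 4.500
  cycle 0 → 2 → 0: weight = 6, length = 2, mean = 6/2 ≈ 3.000
  cycle 1 → 0 → 1: weight = 9, length = 2, mean = 9/2 ≈ 4.500
Minimum mean = 3.000, attained e.g. along the cycle 2 → 2 with weight 3 and length 1. So λ(A) = 3/1 = 3.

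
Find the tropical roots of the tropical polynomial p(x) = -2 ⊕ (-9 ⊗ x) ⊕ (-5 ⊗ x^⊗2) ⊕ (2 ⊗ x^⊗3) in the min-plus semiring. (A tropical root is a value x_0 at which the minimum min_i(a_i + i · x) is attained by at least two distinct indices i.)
Roots: {-7, -4, 7}

Each tropical root is a break point of the lower envelope of the lines y = a_i + i · x (there are 4 lines, with slopes 0, 1, ..., 3). Only the lines that attain the minimum somewhere contribute to roots; other lines are dominated. Here the surviving (envelope) indices are i = 3, i = 2, i = 1, i = 0.
Intersections between consecutive envelope lines give the roots: for adjacent envelope indices i < j the intersection is x = (a_i − a_j) / (j − i). Reading off the sorted break points: {-7, -4, 7}.
Verification: at each break x_0, at least two indices attain the minimum of min_i(a_i + i · x_0).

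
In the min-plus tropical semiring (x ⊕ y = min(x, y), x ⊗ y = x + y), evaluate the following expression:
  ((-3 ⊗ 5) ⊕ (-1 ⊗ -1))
((-3 ⊗ 5) ⊕ (-1 ⊗ -1)) = -2

Expand innermost to outermost. Recall ⊕ takes the minimum of its arguments and ⊗ takes their sum. Working out the expression ((-3 ⊗ 5) ⊕ (-1 ⊗ -1)) gives -2.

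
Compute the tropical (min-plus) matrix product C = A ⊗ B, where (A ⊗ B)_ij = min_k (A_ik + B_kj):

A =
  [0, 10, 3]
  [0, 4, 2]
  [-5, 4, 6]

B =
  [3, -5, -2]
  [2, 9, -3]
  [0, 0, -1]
A ⊗ B =
  [3, -5, -2]
  [2, -5, -2]
  [-2, -10, -7]

Apply the min-plus product entry-by-entry:
  C[0][0] = min over k of (A[0][0] + B[0][0] = 0 + 3 = 3, A[0][1] + B[1][0] = 10 + 2 = 12, A[0][2] + B[2][0] = 3 + 0 = 3) = 3 (attained at k = 0)
  C[0][1] = min over k of (A[0][0] + B[0][1] = 0 + -5 = -5, A[0][1] + B[1][1] = 10 + 9 = 19, A[0][2] + B[2][1] = 3 + 0 = 3) = -5 (attained at k = 0)
  C[0][2] = min over k of (A[0][0] + B[0][2] = 0 + -2 = -2, A[0][1] + B[1][2] = 10 + -3 = 7, A[0][2] + B[2][2] = 3 + -1 = 2) = -2 (attained at k = 0)
  C[1][0] = min over k of (A[1][0] + B[0][0] = 0 + 3 = 3, A[1][1] + B[1][0] = 4 + 2 = 6, A[1][2] + B[2][0] = 2 + 0 = 2) = 2 (attained at k = 2)
  C[1][1] = min over k of (A[1][0] + B[0][1] = 0 + -5 = -5, A[1][1] + B[1][1] = 4 + 9 = 13, A[1][2] + B[2][1] = 2 + 0 = 2) = -5 (attained at k = 0)
  C[1][2] = min over k of (A[1][0] + B[0][2] = 0 + -2 = -2, A[1][1] + B[1][2] = 4 + -3 = 1, A[1][2] + B[2][2] = 2 + -1 = 1) = -2 (attained at k = 0)
  C[2][0] = min over k of (A[2][0] + B[0][0] = -5 + 3 = -2, A[2][1] + B[1][0] = 4 + 2 = 6, A[2][2] + B[2][0] = 6 + 0 = 6) = -2 (attained at k = 0)
  C[2][1] = min over k of (A[2][0] + B[0][1] = -5 + -5 = -10, A[2][1] + B[1][1] = 4 + 9 = 13, A[2][2] + B[2][1] = 6 + 0 = 6) = -10 (attained at k = 0)
  C[2][2] = min over k of (A[2][0] + B[0][2] = -5 + -2 = -7, A[2][1] + B[1][2] = 4 + -3 = 1, A[2][2] + B[2][2] = 6 + -1 = 5) = -7 (attained at k = 0)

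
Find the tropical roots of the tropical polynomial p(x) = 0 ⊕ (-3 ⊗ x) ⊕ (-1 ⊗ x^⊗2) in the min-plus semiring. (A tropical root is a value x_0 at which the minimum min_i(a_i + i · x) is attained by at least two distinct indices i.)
Roots: {-2, 3}

Each tropical root is a break point of the lower envelope of the lines y = a_i + i · x (there are 3 lines, with slopes 0, 1, ..., 2). Only the lines that attain the minimum somewhere contribute to roots; other lines are dominated. Here the surviving (envelope) indices are i = 2, i = 1, i = 0.
Intersections between consecutive envelope lines give the roots: for adjacent envelope indices i < j the intersection is x = (a_i − a_j) / (j − i). Reading off the sorted break points: {-2, 3}.
Verification: at each break x_0, at least two indices attain the minimum of min_i(a_i + i · x_0).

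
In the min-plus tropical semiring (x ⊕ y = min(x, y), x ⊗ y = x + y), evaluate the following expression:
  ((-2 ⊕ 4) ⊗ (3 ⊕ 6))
((-2 ⊕ 4) ⊗ (3 ⊕ 6)) = 1

Expand innermost to outermost. Recall ⊕ takes the minimum of its arguments and ⊗ takes their sum. Working out the expression ((-2 ⊕ 4) ⊗ (3 ⊕ 6)) gives 1.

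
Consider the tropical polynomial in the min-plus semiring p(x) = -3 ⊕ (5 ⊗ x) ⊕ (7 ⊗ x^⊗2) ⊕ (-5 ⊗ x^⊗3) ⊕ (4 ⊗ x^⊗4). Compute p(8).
p(8) = -3

A tropical monomial a ⊗ x^⊗i evaluates to a + i · x. Evaluating each term at x = 8:
  Term 0 contributes -3 + 0 · 8 = -3
  Term 1 contributes 5 + 1 · 8 = 13
  Term 2 contributes 7 + 2 · 8 = 23
  Term 3 contributes -5 + 3 · 8 = 19
  Term 4 contributes 4 + 4 · 8 = 36
p(8) = ⊕ of these = min[-3, 13, 23, 19, 36] = -3.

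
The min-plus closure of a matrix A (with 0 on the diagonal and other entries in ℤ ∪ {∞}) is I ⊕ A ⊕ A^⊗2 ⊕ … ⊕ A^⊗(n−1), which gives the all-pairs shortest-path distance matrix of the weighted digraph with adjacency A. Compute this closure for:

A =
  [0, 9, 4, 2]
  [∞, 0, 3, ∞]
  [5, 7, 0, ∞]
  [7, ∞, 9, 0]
Closure =
  [0, 9, 4, 2]
  [8, 0, 3, 10]
  [5, 7, 0, 7]
  [7, 16, 9, 0]

This is the Floyd-Warshall all-pairs shortest-path computation. For each intermediate vertex k = 0, 1, …, 3, update dist[i][j] ← min(dist[i][j], dist[i][k] + dist[k][j]). The final matrix gives, for each (i, j), the minimum total weight of any directed path from i to j (possibly empty when i = j).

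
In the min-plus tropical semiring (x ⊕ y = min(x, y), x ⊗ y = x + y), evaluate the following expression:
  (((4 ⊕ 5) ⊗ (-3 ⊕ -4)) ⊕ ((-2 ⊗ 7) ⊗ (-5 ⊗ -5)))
(((4 ⊕ 5) ⊗ (-3 ⊕ -4)) ⊕ ((-2 ⊗ 7) ⊗ (-5 ⊗ -5))) = -5

Expand innermost to outermost. Recall ⊕ takes the minimum of its arguments and ⊗ takes their sum. Working out the expression (((4 ⊕ 5) ⊗ (-3 ⊕ -4)) ⊕ ((-2 ⊗ 7) ⊗ (-5 ⊗ -5))) gives -5.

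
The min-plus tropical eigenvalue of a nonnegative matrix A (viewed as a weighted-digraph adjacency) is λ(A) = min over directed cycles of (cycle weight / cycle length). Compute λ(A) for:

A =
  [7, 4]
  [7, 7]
λ(A) = 11/2

Enumerate directed cycles and compute their means (weight / length). Sample:
  cycle 0 → 0: weight = 7, length = 1, mean = 7/1 ≈ 7.000
  cycle 1 → 1: weight = 7, length = 1, mean = 7/1 ≈ 7.000
  cycle 0 → 1 → 0: weight = 11, length = 2, mean = 11/2 ≈ 5.500
  cycle 1 → 0 → 1: weight = 11, length = 2, mean = 11/2 ≈ 5.500
Minimum mean = 5.500, attained e.g. along the cycle 0 → 1 → 0 with weight 11 and length 2. So λ(A) = 11/2 = 11/2.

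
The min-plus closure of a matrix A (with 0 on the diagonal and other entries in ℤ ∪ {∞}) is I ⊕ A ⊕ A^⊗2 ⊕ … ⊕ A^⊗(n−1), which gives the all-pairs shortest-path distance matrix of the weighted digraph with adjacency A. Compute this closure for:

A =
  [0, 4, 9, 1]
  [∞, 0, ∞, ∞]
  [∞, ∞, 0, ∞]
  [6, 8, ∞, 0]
Closure =
  [0, 4, 9, 1]
  [∞, 0, ∞, ∞]
  [∞, ∞, 0, ∞]
  [6, 8, 15, 0]

This is the Floyd-Warshall all-pairs shortest-path computation. For each intermediate vertex k = 0, 1, …, 3, update dist[i][j] ← min(dist[i][j], dist[i][k] + dist[k][j]). The final matrix gives, for each (i, j), the minimum total weight of any directed path from i to j (possibly empty when i = j).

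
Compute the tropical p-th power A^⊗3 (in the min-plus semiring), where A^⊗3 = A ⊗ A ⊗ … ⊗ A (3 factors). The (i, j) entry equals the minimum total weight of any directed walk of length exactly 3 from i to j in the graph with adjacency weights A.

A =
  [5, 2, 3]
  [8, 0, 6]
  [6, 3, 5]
A^⊗3 =
  [10, 2, 8]
  [8, 0, 6]
  [11, 3, 9]

Each entry (A^⊗3)_ij equals the minimum over all length-3 walks i = v_0 → v_1 → … → v_3 = j of Σ_t A[v_t][v_{t+1}]. For example, for (i, j) = (0, 2) we minimise over 9 possible intermediate vertex sequences; the minimum is 8, attained along the walk 0 → 1 → 1 → 2.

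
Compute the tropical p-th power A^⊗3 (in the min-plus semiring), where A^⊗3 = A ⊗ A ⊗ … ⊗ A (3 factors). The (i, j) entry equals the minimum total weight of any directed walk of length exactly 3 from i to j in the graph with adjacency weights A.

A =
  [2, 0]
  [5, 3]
A^⊗3 =
  [6, 4]
  [9, 7]

Each entry (A^⊗3)_ij equals the minimum over all length-3 walks i = v_0 → v_1 → … → v_3 = j of Σ_t A[v_t][v_{t+1}]. For example, for (i, j) = (0, 1) we minimise over 4 possible intermediate vertex sequences; the minimum is 4, attained along the walk 0 → 0 → 0 → 1.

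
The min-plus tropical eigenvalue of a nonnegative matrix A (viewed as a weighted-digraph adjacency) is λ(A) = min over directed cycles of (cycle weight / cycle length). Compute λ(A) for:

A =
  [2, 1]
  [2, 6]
λ(A) = 3/2

Enumerate directed cycles and compute their means (weight / length). Sample:
  cycle 0 → 0: weight = 2, length = 1, mean = 2/1 ≈ 2.000
  cycle 1 → 1: weight = 6, length = 1, mean = 6/1 ≈ 6.000
  cycle 0 → 1 → 0: weight = 3, length = 2, mean = 3/2 ≈ 1.500
  cycle 1 → 0 → 1: weight = 3, length = 2, mean = 3/2 ≈ 1.500
Minimum mean = 1.500, attained e.g. along the cycle 0 → 1 → 0 with weight 3 and length 2. So λ(A) = 3/2 = 3/2.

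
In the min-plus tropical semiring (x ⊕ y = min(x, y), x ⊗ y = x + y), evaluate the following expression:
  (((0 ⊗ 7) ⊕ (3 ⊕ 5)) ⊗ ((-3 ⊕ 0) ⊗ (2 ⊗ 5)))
(((0 ⊗ 7) ⊕ (3 ⊕ 5)) ⊗ ((-3 ⊕ 0) ⊗ (2 ⊗ 5))) = 7

Expand innermost to outermost. Recall ⊕ takes the minimum of its arguments and ⊗ takes their sum. Working out the expression (((0 ⊗ 7) ⊕ (3 ⊕ 5)) ⊗ ((-3 ⊕ 0) ⊗ (2 ⊗ 5))) gives 7.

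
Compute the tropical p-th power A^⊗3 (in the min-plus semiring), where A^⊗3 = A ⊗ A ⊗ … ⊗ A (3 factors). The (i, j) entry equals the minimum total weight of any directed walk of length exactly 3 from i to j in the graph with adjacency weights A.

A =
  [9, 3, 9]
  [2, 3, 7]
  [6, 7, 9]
A^⊗3 =
  [8, 8, 13]
  [7, 8, 12]
  [11, 12, 16]

Each entry (A^⊗3)_ij equals the minimum over all length-3 walks i = v_0 → v_1 → … → v_3 = j of Σ_t A[v_t][v_{t+1}]. For example, for (i, j) = (0, 2) we minimise over 9 possible intermediate vertex sequences; the minimum is 13, attained along the walk 0 → 1 → 1 → 2.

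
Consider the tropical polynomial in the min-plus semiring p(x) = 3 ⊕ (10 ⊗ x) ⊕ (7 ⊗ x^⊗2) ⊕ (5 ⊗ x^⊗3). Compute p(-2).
p(-2) = -1

A tropical monomial a ⊗ x^⊗i evaluates to a + i · x. Evaluating each term at x = -2:
  Term 0 contributes 3 + 0 · -2 = 3
  Term 1 contributes 10 + 1 · -2 = 8
  Term 2 contributes 7 + 2 · -2 = 3
  Term 3 contributes 5 + 3 · -2 = -1
p(-2) = ⊕ of these = min[3, 8, 3, -1] = -1.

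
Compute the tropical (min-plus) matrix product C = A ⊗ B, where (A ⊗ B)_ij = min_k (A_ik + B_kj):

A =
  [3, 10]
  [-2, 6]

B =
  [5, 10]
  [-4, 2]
A ⊗ B =
  [6, 12]
  [2, 8]

Apply the min-plus product entry-by-entry:
  C[0][0] = min over k of (A[0][0] + B[0][0] = 3 + 5 = 8, A[0][1] + B[1][0] = 10 + -4 = 6) = 6 (attained at k = 1)
  C[0][1] = min over k of (A[0][0] + B[0][1] = 3 + 10 = 13, A[0][1] + B[1][1] = 10 + 2 = 12) = 12 (attained at k = 1)
  C[1][0] = min over k of (A[1][0] + B[0][0] = -2 + 5 = 3, A[1][1] + B[1][0] = 6 + -4 = 2) = 2 (attained at k = 1)
  C[1][1] = min over k of (A[1][0] + B[0][1] = -2 + 10 = 8, A[1][1] + B[1][1] = 6 + 2 = 8) = 8 (attained at k = 0)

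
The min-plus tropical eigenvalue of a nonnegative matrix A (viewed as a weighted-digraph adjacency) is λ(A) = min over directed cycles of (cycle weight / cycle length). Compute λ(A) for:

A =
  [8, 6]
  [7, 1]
λ(A) = 1

Enumerate directed cycles and compute their means (weight / length). Sample:
  cycle 0 → 0: weight = 8, length = 1, mean = 8/1 ≈ 8.000
  cycle 1 → 1: weight = 1, length = 1, mean = 1/1 ≈ 1.000
  cycle 0 → 1 → 0: weight = 13, length = 2, mean = 13/2 ≈ 6.500
  cycle 1 → 0 → 1: weight = 13, length = 2, mean = 13/2 ≈ 6.500
Minimum mean = 1.000, attained e.g. along the cycle 1 → 1 with weight 1 and length 1. So λ(A) = 1/1 = 1.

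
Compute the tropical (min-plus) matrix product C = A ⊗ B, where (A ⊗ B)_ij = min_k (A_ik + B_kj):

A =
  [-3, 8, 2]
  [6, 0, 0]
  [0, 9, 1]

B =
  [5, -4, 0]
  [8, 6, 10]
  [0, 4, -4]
A ⊗ B =
  [2, -7, -3]
  [0, 2, -4]
  [1, -4, -3]

Apply the min-plus product entry-by-entry:
  C[0][0] = min over k of (A[0][0] + B[0][0] = -3 + 5 = 2, A[0][1] + B[1][0] = 8 + 8 = 16, A[0][2] + B[2][0] = 2 + 0 = 2) = 2 (attained at k = 0)
  C[0][1] = min over k of (A[0][0] + B[0][1] = -3 + -4 = -7, A[0][1] + B[1][1] = 8 + 6 = 14, A[0][2] + B[2][1] = 2 + 4 = 6) = -7 (attained at k = 0)
  C[0][2] = min over k of (A[0][0] + B[0][2] = -3 + 0 = -3, A[0][1] + B[1][2] = 8 + 10 = 18, A[0][2] + B[2][2] = 2 + -4 = -2) = -3 (attained at k = 0)
  C[1][0] = min over k of (A[1][0] + B[0][0] = 6 + 5 = 11, A[1][1] + B[1][0] = 0 + 8 = 8, A[1][2] + B[2][0] = 0 + 0 = 0) = 0 (attained at k = 2)
  C[1][1] = min over k of (A[1][0] + B[0][1] = 6 + -4 = 2, A[1][1] + B[1][1] = 0 + 6 = 6, A[1][2] + B[2][1] = 0 + 4 = 4) = 2 (attained at k = 0)
  C[1][2] = min over k of (A[1][0] + B[0][2] = 6 + 0 = 6, A[1][1] + B[1][2] = 0 + 10 = 10, A[1][2] + B[2][2] = 0 + -4 = -4) = -4 (attained at k = 2)
  C[2][0] = min over k of (A[2][0] + B[0][0] = 0 + 5 = 5, A[2][1] + B[1][0] = 9 + 8 = 17, A[2][2] + B[2][0] = 1 + 0 = 1) = 1 (attained at k = 2)
  C[2][1] = min over k of (A[2][0] + B[0][1] = 0 + -4 = -4, A[2][1] + B[1][1] = 9 + 6 = 15, A[2][2] + B[2][1] = 1 + 4 = 5) = -4 (attained at k = 0)
  C[2][2] = min over k of (A[2][0] + B[0][2] = 0 + 0 = 0, A[2][1] + B[1][2] = 9 + 10 = 19, A[2][2] + B[2][2] = 1 + -4 = -3) = -3 (attained at k = 2)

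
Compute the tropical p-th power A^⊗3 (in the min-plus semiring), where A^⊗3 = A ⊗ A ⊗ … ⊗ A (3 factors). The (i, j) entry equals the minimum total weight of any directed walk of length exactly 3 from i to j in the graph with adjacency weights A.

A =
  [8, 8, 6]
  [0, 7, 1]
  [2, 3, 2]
A^⊗3 =
  [9, 11, 10]
  [4, 6, 5]
  [5, 7, 6]

Each entry (A^⊗3)_ij equals the minimum over all length-3 walks i = v_0 → v_1 → … → v_3 = j of Σ_t A[v_t][v_{t+1}]. For example, for (i, j) = (0, 2) we minimise over 9 possible intermediate vertex sequences; the minimum is 10, attained along the walk 0 → 2 → 1 → 2.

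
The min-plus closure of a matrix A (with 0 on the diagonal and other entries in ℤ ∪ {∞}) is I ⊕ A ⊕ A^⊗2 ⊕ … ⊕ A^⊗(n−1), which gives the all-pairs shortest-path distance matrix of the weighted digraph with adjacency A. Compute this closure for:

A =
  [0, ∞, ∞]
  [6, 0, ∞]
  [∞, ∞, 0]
Closure =
  [0, ∞, ∞]
  [6, 0, ∞]
  [∞, ∞, 0]

This is the Floyd-Warshall all-pairs shortest-path computation. For each intermediate vertex k = 0, 1, …, 2, update dist[i][j] ← min(dist[i][j], dist[i][k] + dist[k][j]). The final matrix gives, for each (i, j), the minimum total weight of any directed path from i to j (possibly empty when i = j).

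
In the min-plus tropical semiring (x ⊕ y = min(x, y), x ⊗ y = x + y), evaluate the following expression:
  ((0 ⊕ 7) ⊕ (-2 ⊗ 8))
((0 ⊕ 7) ⊕ (-2 ⊗ 8)) = 0

Expand innermost to outermost. Recall ⊕ takes the minimum of its arguments and ⊗ takes their sum. Working out the expression ((0 ⊕ 7) ⊕ (-2 ⊗ 8)) gives 0.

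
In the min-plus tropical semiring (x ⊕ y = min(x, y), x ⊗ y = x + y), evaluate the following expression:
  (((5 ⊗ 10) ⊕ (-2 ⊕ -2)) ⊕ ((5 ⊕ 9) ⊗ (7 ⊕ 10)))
(((5 ⊗ 10) ⊕ (-2 ⊕ -2)) ⊕ ((5 ⊕ 9) ⊗ (7 ⊕ 10))) = -2

Expand innermost to outermost. Recall ⊕ takes the minimum of its arguments and ⊗ takes their sum. Working out the expression (((5 ⊗ 10) ⊕ (-2 ⊕ -2)) ⊕ ((5 ⊕ 9) ⊗ (7 ⊕ 10))) gives -2.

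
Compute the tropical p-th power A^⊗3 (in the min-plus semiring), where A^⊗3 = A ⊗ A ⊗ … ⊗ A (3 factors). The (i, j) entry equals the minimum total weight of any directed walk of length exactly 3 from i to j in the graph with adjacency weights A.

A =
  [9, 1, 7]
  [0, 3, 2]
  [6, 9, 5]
A^⊗3 =
  [4, 2, 6]
  [1, 4, 3]
  [7, 10, 9]

Each entry (A^⊗3)_ij equals the minimum over all length-3 walks i = v_0 → v_1 → … → v_3 = j of Σ_t A[v_t][v_{t+1}]. For example, for (i, j) = (0, 2) we minimise over 9 possible intermediate vertex sequences; the minimum is 6, attained along the walk 0 → 1 → 1 → 2.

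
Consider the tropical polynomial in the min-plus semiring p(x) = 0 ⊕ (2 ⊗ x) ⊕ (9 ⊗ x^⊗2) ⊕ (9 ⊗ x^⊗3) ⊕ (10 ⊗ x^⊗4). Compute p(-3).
p(-3) = -2

A tropical monomial a ⊗ x^⊗i evaluates to a + i · x. Evaluating each term at x = -3:
  Term 0 contributes 0 + 0 · -3 = 0
  Term 1 contributes 2 + 1 · -3 = -1
  Term 2 contributes 9 + 2 · -3 = 3
  Term 3 contributes 9 + 3 · -3 = 0
  Term 4 contributes 10 + 4 · -3 = -2
p(-3) = ⊕ of these = min[0, -1, 3, 0, -2] = -2.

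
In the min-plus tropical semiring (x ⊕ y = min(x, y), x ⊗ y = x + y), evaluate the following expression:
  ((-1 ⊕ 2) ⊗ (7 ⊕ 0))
((-1 ⊕ 2) ⊗ (7 ⊕ 0)) = -1

Expand innermost to outermost. Recall ⊕ takes the minimum of its arguments and ⊗ takes their sum. Working out the expression ((-1 ⊕ 2) ⊗ (7 ⊕ 0)) gives -1.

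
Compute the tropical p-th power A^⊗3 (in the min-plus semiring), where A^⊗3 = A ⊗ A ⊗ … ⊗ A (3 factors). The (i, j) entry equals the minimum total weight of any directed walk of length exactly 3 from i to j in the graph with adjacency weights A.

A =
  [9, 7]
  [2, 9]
A^⊗3 =
  [18, 16]
  [11, 18]

Each entry (A^⊗3)_ij equals the minimum over all length-3 walks i = v_0 → v_1 → … → v_3 = j of Σ_t A[v_t][v_{t+1}]. For example, for (i, j) = (0, 1) we minimise over 4 possible intermediate vertex sequences; the minimum is 16, attained along the walk 0 → 1 → 0 → 1.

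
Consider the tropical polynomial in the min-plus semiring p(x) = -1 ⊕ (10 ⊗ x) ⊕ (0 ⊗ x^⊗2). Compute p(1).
p(1) = -1

A tropical monomial a ⊗ x^⊗i evaluates to a + i · x. Evaluating each term at x = 1:
  Term 0 contributes -1 + 0 · 1 = -1
  Term 1 contributes 10 + 1 · 1 = 11
  Term 2 contributes 0 + 2 · 1 = 2
p(1) = ⊕ of these = min[-1, 11, 2] = -1.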